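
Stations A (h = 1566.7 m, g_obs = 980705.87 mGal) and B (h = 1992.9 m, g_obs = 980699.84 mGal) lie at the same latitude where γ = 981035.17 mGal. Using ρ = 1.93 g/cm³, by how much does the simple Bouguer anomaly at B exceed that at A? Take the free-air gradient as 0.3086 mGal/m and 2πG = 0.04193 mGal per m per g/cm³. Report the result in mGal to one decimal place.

Δg_SB(A) = 980705.87 − 981035.17 + 0.3086×1566.7 − 0.04193×1.93×1566.7 = 27.40 mGal
Δg_SB(B) = 980699.84 − 981035.17 + 0.3086×1992.9 − 0.04193×1.93×1992.9 = 118.40 mGal
Difference = 118.40 − (27.40) = 91.00 mGal

91.0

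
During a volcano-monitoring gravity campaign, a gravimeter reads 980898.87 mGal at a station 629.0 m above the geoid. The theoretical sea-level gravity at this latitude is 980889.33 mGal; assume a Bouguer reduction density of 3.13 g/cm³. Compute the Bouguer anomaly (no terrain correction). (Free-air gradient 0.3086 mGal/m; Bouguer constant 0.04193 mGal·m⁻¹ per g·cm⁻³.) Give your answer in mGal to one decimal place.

Free-air correction = 0.3086 × 629.0 = 194.11 mGal
Free-air anomaly = 980898.87 − 980889.33 + (194.11) = 203.65 mGal
Bouguer slab correction = 0.04193 × 3.13 × 629.0 = 82.55 mGal
Simple Bouguer anomaly = 203.65 − (82.55) = 121.10 mGal

121.1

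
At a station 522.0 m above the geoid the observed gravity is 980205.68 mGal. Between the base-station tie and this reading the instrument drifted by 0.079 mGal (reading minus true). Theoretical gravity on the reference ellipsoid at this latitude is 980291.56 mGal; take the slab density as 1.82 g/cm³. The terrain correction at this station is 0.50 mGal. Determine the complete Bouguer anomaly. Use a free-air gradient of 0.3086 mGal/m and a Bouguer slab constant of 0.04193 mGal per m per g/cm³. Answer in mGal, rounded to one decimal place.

35.8

Drift-corrected reading = 980205.68 − (0.079) = 980205.601 mGal
Free-air correction = 0.3086 × 522.0 = 161.09 mGal
Free-air anomaly = 980205.601 − 980291.56 + (161.09) = 75.131 mGal
Bouguer slab correction = 0.04193 × 1.82 × 522.0 = 39.84 mGal
Simple Bouguer anomaly = 75.131 − (39.84) = 35.291 mGal
Complete Bouguer anomaly = 35.291 + 0.50 = 35.791 mGal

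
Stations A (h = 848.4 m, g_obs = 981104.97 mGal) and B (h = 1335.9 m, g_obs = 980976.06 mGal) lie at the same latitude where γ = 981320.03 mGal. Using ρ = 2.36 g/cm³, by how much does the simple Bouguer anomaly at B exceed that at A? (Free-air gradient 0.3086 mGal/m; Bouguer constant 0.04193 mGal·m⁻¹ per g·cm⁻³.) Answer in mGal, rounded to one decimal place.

Δg_SB(A) = 981104.97 − 981320.03 + 0.3086×848.4 − 0.04193×2.36×848.4 = -37.20 mGal
Δg_SB(B) = 980976.06 − 981320.03 + 0.3086×1335.9 − 0.04193×2.36×1335.9 = -63.90 mGal
Difference = -63.90 − (-37.20) = -26.70 mGal

-26.7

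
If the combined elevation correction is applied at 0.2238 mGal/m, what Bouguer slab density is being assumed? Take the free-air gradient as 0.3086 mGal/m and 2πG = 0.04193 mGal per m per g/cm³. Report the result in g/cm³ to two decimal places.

0.2238 = 0.3086 − 0.04193 × ρ
ρ = (0.3086 − 0.2238) / 0.04193 = 2.02 g/cm³

2.02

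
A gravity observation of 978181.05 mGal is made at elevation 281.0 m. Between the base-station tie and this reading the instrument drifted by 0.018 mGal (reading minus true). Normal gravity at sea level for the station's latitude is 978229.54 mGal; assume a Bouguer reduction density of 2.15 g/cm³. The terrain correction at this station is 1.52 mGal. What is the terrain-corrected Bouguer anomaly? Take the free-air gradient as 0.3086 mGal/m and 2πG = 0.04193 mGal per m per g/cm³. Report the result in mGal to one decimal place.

Drift-corrected reading = 978181.05 − (0.018) = 978181.032 mGal
Free-air correction = 0.3086 × 281.0 = 86.72 mGal
Free-air anomaly = 978181.032 − 978229.54 + (86.72) = 38.212 mGal
Bouguer slab correction = 0.04193 × 2.15 × 281.0 = 25.33 mGal
Simple Bouguer anomaly = 38.212 − (25.33) = 12.882 mGal
Complete Bouguer anomaly = 12.882 + 1.52 = 14.402 mGal

14.4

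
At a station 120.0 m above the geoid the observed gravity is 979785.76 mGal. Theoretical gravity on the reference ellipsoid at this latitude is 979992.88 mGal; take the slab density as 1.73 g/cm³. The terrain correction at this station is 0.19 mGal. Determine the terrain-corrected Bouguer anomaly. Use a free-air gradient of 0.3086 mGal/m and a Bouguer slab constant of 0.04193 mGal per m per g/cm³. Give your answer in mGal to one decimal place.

Free-air correction = 0.3086 × 120.0 = 37.03 mGal
Free-air anomaly = 979785.76 − 979992.88 + (37.03) = -170.09 mGal
Bouguer slab correction = 0.04193 × 1.73 × 120.0 = 8.70 mGal
Simple Bouguer anomaly = -170.09 − (8.70) = -178.79 mGal
Complete Bouguer anomaly = -178.79 + 0.19 = -178.60 mGal

-178.6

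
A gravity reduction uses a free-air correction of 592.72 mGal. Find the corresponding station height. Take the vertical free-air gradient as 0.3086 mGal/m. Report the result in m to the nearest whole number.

h = 592.72 / 0.3086 = 1920.67 m

1921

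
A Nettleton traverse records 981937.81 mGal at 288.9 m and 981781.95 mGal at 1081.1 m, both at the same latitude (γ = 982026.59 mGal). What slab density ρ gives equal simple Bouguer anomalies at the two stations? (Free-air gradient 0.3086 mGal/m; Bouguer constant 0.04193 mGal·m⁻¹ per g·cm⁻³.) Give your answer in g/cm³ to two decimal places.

2.67

Δg_obs = 981781.95 − 981937.81 = -155.86 mGal over Δh = 1081.1 − 288.9 = 792.2 m
Equal Bouguer anomalies ⇒ Δg_obs + (0.3086 − 0.04193ρ)·Δh = 0
0.3086 − 0.04193ρ = −Δg_obs/Δh = 0.19674
ρ = (0.3086 − 0.19674) / 0.04193 = 2.67 g/cm³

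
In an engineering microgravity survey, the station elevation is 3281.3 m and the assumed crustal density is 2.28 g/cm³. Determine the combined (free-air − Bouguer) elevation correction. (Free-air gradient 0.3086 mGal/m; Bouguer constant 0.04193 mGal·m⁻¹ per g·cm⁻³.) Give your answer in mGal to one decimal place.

Combined gradient = 0.3086 − 0.04193 × 2.28 = 0.2129996 mGal/m
Combined elevation correction = 0.2129996 × 3281.3 = 698.9 mGal

698.9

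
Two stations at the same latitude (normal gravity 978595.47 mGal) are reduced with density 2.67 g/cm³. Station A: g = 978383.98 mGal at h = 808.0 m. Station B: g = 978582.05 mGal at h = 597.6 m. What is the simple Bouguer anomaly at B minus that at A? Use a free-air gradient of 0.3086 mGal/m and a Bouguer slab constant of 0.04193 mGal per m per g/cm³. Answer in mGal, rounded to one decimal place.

Δg_SB(A) = 978383.98 − 978595.47 + 0.3086×808.0 − 0.04193×2.67×808.0 = -52.60 mGal
Δg_SB(B) = 978582.05 − 978595.47 + 0.3086×597.6 − 0.04193×2.67×597.6 = 104.10 mGal
Difference = 104.10 − (-52.60) = 156.70 mGal

156.7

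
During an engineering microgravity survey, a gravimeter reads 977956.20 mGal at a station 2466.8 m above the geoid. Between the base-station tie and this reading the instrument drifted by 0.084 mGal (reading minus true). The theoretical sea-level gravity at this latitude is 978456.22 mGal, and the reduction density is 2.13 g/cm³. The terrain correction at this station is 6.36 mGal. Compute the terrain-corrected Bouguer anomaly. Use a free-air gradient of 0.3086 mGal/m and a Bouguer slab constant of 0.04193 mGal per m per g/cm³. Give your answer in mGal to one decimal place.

Drift-corrected reading = 977956.20 − (0.084) = 977956.116 mGal
Free-air correction = 0.3086 × 2466.8 = 761.25 mGal
Free-air anomaly = 977956.116 − 978456.22 + (761.25) = 261.146 mGal
Bouguer slab correction = 0.04193 × 2.13 × 2466.8 = 220.31 mGal
Simple Bouguer anomaly = 261.146 − (220.31) = 40.836 mGal
Complete Bouguer anomaly = 40.836 + 6.36 = 47.196 mGal

47.2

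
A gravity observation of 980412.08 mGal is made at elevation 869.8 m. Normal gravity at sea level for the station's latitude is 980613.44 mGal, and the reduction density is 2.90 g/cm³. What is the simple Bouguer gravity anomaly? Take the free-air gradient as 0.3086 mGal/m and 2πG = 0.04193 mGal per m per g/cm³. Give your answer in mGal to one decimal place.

-38.7

Free-air correction = 0.3086 × 869.8 = 268.42 mGal
Free-air anomaly = 980412.08 − 980613.44 + (268.42) = 67.06 mGal
Bouguer slab correction = 0.04193 × 2.90 × 869.8 = 105.77 mGal
Simple Bouguer anomaly = 67.06 − (105.77) = -38.71 mGal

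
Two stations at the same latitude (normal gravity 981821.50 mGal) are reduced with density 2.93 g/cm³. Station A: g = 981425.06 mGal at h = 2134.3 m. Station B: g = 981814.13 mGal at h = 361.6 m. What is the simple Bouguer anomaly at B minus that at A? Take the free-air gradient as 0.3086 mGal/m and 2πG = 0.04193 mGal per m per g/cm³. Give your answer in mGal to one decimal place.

Δg_SB(A) = 981425.06 − 981821.50 + 0.3086×2134.3 − 0.04193×2.93×2134.3 = 0.00 mGal
Δg_SB(B) = 981814.13 − 981821.50 + 0.3086×361.6 − 0.04193×2.93×361.6 = 59.80 mGal
Difference = 59.80 − (0.00) = 59.80 mGal

59.8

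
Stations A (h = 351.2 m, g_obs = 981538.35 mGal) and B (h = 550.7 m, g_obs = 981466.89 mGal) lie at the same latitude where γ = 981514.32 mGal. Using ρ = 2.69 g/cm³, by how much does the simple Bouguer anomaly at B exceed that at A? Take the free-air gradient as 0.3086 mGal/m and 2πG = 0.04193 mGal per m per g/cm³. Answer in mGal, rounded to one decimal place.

-32.4

Δg_SB(A) = 981538.35 − 981514.32 + 0.3086×351.2 − 0.04193×2.69×351.2 = 92.80 mGal
Δg_SB(B) = 981466.89 − 981514.32 + 0.3086×550.7 − 0.04193×2.69×550.7 = 60.40 mGal
Difference = 60.40 − (92.80) = -32.40 mGal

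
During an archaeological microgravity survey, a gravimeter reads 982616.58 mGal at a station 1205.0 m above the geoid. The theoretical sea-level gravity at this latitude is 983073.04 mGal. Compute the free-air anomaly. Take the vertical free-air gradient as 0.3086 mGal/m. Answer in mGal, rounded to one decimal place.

Free-air correction = 0.3086 × 1205.0 = 371.86 mGal
Free-air anomaly = 982616.58 − 983073.04 + (371.86) = -84.60 mGal

-84.6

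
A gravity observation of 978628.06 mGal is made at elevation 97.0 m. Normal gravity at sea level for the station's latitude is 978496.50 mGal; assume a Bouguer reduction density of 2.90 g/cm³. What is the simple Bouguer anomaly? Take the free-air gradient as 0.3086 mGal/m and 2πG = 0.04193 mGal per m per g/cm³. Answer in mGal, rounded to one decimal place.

149.7

Free-air correction = 0.3086 × 97.0 = 29.93 mGal
Free-air anomaly = 978628.06 − 978496.50 + (29.93) = 161.49 mGal
Bouguer slab correction = 0.04193 × 2.90 × 97.0 = 11.79 mGal
Simple Bouguer anomaly = 161.49 − (11.79) = 149.70 mGal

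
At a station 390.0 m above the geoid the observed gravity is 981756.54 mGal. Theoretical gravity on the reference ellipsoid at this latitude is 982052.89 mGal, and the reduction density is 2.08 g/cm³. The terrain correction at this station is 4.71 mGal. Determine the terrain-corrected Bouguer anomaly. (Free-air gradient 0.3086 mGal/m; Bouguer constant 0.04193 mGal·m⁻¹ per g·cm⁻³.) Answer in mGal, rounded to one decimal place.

Free-air correction = 0.3086 × 390.0 = 120.35 mGal
Free-air anomaly = 981756.54 − 982052.89 + (120.35) = -176.00 mGal
Bouguer slab correction = 0.04193 × 2.08 × 390.0 = 34.01 mGal
Simple Bouguer anomaly = -176.00 − (34.01) = -210.01 mGal
Complete Bouguer anomaly = -210.01 + 4.71 = -205.30 mGal

-205.3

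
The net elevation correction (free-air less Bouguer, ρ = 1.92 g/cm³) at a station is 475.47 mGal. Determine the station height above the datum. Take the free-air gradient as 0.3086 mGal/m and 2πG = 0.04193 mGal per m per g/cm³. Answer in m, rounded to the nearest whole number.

2085

Combined gradient = 0.3086 − 0.04193 × 1.92 = 0.2280944 mGal/m
h = 475.47 / 0.2280944 = 2084.53 m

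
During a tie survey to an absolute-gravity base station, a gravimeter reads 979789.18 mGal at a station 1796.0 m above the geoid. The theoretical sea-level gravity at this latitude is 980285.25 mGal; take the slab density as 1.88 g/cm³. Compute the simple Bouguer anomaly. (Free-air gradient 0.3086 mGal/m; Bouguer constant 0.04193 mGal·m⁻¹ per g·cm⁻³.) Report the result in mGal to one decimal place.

-83.4

Free-air correction = 0.3086 × 1796.0 = 554.25 mGal
Free-air anomaly = 979789.18 − 980285.25 + (554.25) = 58.18 mGal
Bouguer slab correction = 0.04193 × 1.88 × 1796.0 = 141.58 mGal
Simple Bouguer anomaly = 58.18 − (141.58) = -83.40 mGal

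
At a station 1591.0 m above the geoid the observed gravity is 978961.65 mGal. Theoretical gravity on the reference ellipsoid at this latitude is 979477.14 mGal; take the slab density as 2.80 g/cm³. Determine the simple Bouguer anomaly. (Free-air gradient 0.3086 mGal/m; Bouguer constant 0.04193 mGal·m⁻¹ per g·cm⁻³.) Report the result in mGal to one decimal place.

Free-air correction = 0.3086 × 1591.0 = 490.98 mGal
Free-air anomaly = 978961.65 − 979477.14 + (490.98) = -24.51 mGal
Bouguer slab correction = 0.04193 × 2.80 × 1591.0 = 186.79 mGal
Simple Bouguer anomaly = -24.51 − (186.79) = -211.30 mGal

-211.3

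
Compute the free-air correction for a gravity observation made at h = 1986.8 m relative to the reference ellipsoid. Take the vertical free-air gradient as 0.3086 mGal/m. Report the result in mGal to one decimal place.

Free-air correction = 0.3086 × 1986.8 = 613.1 mGal

613.1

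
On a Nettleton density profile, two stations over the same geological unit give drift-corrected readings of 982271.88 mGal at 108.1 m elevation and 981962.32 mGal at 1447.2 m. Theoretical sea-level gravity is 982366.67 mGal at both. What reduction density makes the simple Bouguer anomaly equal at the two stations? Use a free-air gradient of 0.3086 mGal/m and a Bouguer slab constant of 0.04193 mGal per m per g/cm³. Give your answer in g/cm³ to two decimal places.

1.85

Δg_obs = 981962.32 − 982271.88 = -309.56 mGal over Δh = 1447.2 − 108.1 = 1339.1 m
Equal Bouguer anomalies ⇒ Δg_obs + (0.3086 − 0.04193ρ)·Δh = 0
0.3086 − 0.04193ρ = −Δg_obs/Δh = 0.23117
ρ = (0.3086 − 0.23117) / 0.04193 = 1.85 g/cm³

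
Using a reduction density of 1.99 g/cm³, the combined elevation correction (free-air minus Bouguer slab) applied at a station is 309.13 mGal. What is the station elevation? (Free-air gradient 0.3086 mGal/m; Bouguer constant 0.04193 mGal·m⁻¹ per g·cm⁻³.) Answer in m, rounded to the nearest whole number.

1373

Combined gradient = 0.3086 − 0.04193 × 1.99 = 0.2251593 mGal/m
h = 309.13 / 0.2251593 = 1372.94 m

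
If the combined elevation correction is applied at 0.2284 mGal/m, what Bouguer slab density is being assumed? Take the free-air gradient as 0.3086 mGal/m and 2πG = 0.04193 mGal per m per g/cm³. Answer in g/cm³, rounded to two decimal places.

1.91

0.2284 = 0.3086 − 0.04193 × ρ
ρ = (0.3086 − 0.2284) / 0.04193 = 1.91 g/cm³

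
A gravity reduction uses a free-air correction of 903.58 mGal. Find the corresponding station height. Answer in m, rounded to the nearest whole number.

h = 903.58 / 0.3086 = 2928.00 m

2928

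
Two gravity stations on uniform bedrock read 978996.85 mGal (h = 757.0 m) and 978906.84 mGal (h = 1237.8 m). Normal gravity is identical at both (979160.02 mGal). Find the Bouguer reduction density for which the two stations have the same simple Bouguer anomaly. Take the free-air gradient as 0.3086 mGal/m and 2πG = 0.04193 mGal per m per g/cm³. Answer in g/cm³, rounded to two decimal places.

2.90

Δg_obs = 978906.84 − 978996.85 = -90.01 mGal over Δh = 1237.8 − 757.0 = 480.8 m
Equal Bouguer anomalies ⇒ Δg_obs + (0.3086 − 0.04193ρ)·Δh = 0
0.3086 − 0.04193ρ = −Δg_obs/Δh = 0.18721
ρ = (0.3086 − 0.18721) / 0.04193 = 2.90 g/cm³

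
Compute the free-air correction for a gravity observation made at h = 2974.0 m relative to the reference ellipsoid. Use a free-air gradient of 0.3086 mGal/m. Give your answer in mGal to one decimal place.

917.8

Free-air correction = 0.3086 × 2974.0 = 917.8 mGal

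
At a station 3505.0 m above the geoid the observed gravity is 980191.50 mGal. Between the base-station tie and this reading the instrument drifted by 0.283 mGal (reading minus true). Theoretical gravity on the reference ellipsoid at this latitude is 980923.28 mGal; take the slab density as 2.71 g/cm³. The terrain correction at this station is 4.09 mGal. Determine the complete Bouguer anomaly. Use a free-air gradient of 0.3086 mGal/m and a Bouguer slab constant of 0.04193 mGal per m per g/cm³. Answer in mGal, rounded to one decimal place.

-44.6

Drift-corrected reading = 980191.50 − (0.283) = 980191.217 mGal
Free-air correction = 0.3086 × 3505.0 = 1081.64 mGal
Free-air anomaly = 980191.217 − 980923.28 + (1081.64) = 349.577 mGal
Bouguer slab correction = 0.04193 × 2.71 × 3505.0 = 398.27 mGal
Simple Bouguer anomaly = 349.577 − (398.27) = -48.693 mGal
Complete Bouguer anomaly = -48.693 + 4.09 = -44.603 mGal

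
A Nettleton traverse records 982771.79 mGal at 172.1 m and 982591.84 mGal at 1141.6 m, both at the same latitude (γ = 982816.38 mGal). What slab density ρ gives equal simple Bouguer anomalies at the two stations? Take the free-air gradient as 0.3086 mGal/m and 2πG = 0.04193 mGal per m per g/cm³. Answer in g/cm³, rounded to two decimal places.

2.93

Δg_obs = 982591.84 − 982771.79 = -179.95 mGal over Δh = 1141.6 − 172.1 = 969.5 m
Equal Bouguer anomalies ⇒ Δg_obs + (0.3086 − 0.04193ρ)·Δh = 0
0.3086 − 0.04193ρ = −Δg_obs/Δh = 0.18561
ρ = (0.3086 − 0.18561) / 0.04193 = 2.93 g/cm³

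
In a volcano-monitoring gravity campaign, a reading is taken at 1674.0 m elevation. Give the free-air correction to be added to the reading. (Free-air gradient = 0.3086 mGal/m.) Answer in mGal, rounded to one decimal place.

Free-air correction = 0.3086 × 1674.0 = 516.6 mGal

516.6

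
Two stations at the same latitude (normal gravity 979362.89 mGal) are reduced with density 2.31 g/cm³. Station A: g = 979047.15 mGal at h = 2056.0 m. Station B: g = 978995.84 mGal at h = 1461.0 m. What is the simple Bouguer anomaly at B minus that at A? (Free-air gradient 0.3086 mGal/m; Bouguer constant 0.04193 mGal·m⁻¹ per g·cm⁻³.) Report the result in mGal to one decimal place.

Δg_SB(A) = 979047.15 − 979362.89 + 0.3086×2056.0 − 0.04193×2.31×2056.0 = 119.60 mGal
Δg_SB(B) = 978995.84 − 979362.89 + 0.3086×1461.0 − 0.04193×2.31×1461.0 = -57.70 mGal
Difference = -57.70 − (119.60) = -177.30 mGal

-177.3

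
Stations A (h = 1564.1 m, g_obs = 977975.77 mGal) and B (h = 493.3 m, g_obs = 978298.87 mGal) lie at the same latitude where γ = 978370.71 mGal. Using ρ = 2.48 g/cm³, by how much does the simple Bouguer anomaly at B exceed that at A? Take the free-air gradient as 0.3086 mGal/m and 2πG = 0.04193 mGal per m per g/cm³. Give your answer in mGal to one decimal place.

104.0

Δg_SB(A) = 977975.77 − 978370.71 + 0.3086×1564.1 − 0.04193×2.48×1564.1 = -74.90 mGal
Δg_SB(B) = 978298.87 − 978370.71 + 0.3086×493.3 − 0.04193×2.48×493.3 = 29.10 mGal
Difference = 29.10 − (-74.90) = 104.00 mGal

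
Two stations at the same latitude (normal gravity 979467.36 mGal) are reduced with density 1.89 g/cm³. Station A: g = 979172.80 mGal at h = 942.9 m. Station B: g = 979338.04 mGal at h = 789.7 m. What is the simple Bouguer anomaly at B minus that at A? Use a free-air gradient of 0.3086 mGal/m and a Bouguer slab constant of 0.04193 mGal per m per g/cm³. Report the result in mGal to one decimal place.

Δg_SB(A) = 979172.80 − 979467.36 + 0.3086×942.9 − 0.04193×1.89×942.9 = -78.30 mGal
Δg_SB(B) = 979338.04 − 979467.36 + 0.3086×789.7 − 0.04193×1.89×789.7 = 51.80 mGal
Difference = 51.80 − (-78.30) = 130.10 mGal

130.1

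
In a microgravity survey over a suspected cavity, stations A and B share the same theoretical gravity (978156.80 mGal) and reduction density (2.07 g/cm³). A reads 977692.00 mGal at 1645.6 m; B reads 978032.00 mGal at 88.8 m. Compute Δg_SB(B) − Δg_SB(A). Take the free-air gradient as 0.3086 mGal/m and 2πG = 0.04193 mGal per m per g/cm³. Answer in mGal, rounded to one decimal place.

Δg_SB(A) = 977692.00 − 978156.80 + 0.3086×1645.6 − 0.04193×2.07×1645.6 = -99.80 mGal
Δg_SB(B) = 978032.00 − 978156.80 + 0.3086×88.8 − 0.04193×2.07×88.8 = -105.10 mGal
Difference = -105.10 − (-99.80) = -5.30 mGal

-5.3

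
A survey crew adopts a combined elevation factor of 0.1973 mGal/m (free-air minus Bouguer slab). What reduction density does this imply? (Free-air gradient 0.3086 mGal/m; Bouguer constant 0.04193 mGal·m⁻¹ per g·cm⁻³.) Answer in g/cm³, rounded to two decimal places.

2.65

0.1973 = 0.3086 − 0.04193 × ρ
ρ = (0.3086 − 0.1973) / 0.04193 = 2.65 g/cm³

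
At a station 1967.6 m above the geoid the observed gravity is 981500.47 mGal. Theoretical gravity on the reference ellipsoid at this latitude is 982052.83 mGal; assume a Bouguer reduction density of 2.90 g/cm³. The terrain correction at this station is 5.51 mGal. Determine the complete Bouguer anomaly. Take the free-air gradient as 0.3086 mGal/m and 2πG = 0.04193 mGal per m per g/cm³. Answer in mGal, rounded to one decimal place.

Free-air correction = 0.3086 × 1967.6 = 607.20 mGal
Free-air anomaly = 981500.47 − 982052.83 + (607.20) = 54.84 mGal
Bouguer slab correction = 0.04193 × 2.90 × 1967.6 = 239.25 mGal
Simple Bouguer anomaly = 54.84 − (239.25) = -184.41 mGal
Complete Bouguer anomaly = -184.41 + 5.51 = -178.90 mGal

-178.9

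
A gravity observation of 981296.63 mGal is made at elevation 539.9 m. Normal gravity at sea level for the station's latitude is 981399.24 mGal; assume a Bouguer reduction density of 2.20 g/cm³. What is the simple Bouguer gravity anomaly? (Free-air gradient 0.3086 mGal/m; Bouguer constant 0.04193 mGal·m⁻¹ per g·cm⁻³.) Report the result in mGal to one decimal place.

14.2

Free-air correction = 0.3086 × 539.9 = 166.61 mGal
Free-air anomaly = 981296.63 − 981399.24 + (166.61) = 64.00 mGal
Bouguer slab correction = 0.04193 × 2.20 × 539.9 = 49.80 mGal
Simple Bouguer anomaly = 64.00 − (49.80) = 14.20 mGal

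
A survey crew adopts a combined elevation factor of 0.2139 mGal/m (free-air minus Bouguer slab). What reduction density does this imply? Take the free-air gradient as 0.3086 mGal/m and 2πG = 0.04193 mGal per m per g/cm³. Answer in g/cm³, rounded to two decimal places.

2.26

0.2139 = 0.3086 − 0.04193 × ρ
ρ = (0.3086 − 0.2139) / 0.04193 = 2.26 g/cm³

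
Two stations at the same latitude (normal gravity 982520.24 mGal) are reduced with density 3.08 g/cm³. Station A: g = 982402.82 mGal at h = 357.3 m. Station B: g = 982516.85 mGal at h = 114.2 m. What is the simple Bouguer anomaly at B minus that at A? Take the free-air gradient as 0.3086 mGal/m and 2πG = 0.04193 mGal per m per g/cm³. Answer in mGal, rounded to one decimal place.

70.4

Δg_SB(A) = 982402.82 − 982520.24 + 0.3086×357.3 − 0.04193×3.08×357.3 = -53.30 mGal
Δg_SB(B) = 982516.85 − 982520.24 + 0.3086×114.2 − 0.04193×3.08×114.2 = 17.10 mGal
Difference = 17.10 − (-53.30) = 70.40 mGal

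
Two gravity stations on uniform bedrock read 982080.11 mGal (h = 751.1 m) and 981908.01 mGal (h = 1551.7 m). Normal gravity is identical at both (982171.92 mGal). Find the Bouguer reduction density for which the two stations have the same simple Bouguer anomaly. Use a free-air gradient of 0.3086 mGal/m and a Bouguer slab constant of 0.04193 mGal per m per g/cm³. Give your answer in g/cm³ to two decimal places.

2.23

Δg_obs = 981908.01 − 982080.11 = -172.10 mGal over Δh = 1551.7 − 751.1 = 800.6 m
Equal Bouguer anomalies ⇒ Δg_obs + (0.3086 − 0.04193ρ)·Δh = 0
0.3086 − 0.04193ρ = −Δg_obs/Δh = 0.21496
ρ = (0.3086 − 0.21496) / 0.04193 = 2.23 g/cm³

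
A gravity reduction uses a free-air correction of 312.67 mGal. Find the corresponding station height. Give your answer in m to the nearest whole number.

1013

h = 312.67 / 0.3086 = 1013.19 m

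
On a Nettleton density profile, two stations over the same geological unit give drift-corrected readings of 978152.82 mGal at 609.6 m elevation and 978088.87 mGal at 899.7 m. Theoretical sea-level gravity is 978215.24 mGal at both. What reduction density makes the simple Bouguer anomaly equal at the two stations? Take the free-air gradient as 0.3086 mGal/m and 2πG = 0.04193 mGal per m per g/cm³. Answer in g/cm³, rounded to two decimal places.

2.10

Δg_obs = 978088.87 − 978152.82 = -63.95 mGal over Δh = 899.7 − 609.6 = 290.1 m
Equal Bouguer anomalies ⇒ Δg_obs + (0.3086 − 0.04193ρ)·Δh = 0
0.3086 − 0.04193ρ = −Δg_obs/Δh = 0.22044
ρ = (0.3086 − 0.22044) / 0.04193 = 2.10 g/cm³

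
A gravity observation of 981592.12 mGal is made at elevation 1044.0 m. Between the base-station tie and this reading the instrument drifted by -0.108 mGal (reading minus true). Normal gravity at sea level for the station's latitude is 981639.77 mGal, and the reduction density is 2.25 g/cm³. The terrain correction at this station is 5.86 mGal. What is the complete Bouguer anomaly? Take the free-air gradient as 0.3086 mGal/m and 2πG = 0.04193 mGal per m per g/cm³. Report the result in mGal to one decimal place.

Drift-corrected reading = 981592.12 − (-0.108) = 981592.228 mGal
Free-air correction = 0.3086 × 1044.0 = 322.18 mGal
Free-air anomaly = 981592.228 − 981639.77 + (322.18) = 274.638 mGal
Bouguer slab correction = 0.04193 × 2.25 × 1044.0 = 98.49 mGal
Simple Bouguer anomaly = 274.638 − (98.49) = 176.148 mGal
Complete Bouguer anomaly = 176.148 + 5.86 = 182.008 mGal

182.0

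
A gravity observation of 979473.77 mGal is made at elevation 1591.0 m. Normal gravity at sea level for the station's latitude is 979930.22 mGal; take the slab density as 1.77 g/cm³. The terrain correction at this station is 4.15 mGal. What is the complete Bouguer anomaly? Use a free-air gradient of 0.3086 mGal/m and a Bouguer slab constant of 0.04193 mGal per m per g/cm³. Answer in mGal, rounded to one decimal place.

-79.4

Free-air correction = 0.3086 × 1591.0 = 490.98 mGal
Free-air anomaly = 979473.77 − 979930.22 + (490.98) = 34.53 mGal
Bouguer slab correction = 0.04193 × 1.77 × 1591.0 = 118.08 mGal
Simple Bouguer anomaly = 34.53 − (118.08) = -83.55 mGal
Complete Bouguer anomaly = -83.55 + 4.15 = -79.40 mGal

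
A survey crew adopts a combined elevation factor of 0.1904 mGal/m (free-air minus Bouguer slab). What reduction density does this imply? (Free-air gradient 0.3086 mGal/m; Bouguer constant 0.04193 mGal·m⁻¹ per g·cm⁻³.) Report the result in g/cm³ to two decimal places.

0.1904 = 0.3086 − 0.04193 × ρ
ρ = (0.3086 − 0.1904) / 0.04193 = 2.82 g/cm³

2.82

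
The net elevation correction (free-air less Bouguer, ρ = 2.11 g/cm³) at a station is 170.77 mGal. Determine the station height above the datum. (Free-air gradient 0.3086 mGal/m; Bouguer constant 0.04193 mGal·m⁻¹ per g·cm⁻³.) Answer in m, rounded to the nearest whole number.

Combined gradient = 0.3086 − 0.04193 × 2.11 = 0.2201277 mGal/m
h = 170.77 / 0.2201277 = 775.78 m

776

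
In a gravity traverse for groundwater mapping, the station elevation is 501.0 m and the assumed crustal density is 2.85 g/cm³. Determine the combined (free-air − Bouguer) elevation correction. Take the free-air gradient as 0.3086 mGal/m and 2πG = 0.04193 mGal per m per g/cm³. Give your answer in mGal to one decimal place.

94.7

Combined gradient = 0.3086 − 0.04193 × 2.85 = 0.1890995 mGal/m
Combined elevation correction = 0.1890995 × 501.0 = 94.7 mGal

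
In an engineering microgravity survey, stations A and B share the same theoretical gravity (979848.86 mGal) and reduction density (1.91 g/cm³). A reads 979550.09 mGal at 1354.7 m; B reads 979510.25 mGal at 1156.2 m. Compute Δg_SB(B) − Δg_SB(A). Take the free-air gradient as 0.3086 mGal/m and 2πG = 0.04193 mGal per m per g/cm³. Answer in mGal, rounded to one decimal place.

-85.2

Δg_SB(A) = 979550.09 − 979848.86 + 0.3086×1354.7 − 0.04193×1.91×1354.7 = 10.80 mGal
Δg_SB(B) = 979510.25 − 979848.86 + 0.3086×1156.2 − 0.04193×1.91×1156.2 = -74.40 mGal
Difference = -74.40 − (10.80) = -85.20 mGal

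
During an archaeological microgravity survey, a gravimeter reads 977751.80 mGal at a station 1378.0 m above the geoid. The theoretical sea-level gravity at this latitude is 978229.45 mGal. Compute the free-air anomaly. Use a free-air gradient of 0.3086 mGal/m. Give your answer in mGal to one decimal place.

Free-air correction = 0.3086 × 1378.0 = 425.25 mGal
Free-air anomaly = 977751.80 − 978229.45 + (425.25) = -52.40 mGal

-52.4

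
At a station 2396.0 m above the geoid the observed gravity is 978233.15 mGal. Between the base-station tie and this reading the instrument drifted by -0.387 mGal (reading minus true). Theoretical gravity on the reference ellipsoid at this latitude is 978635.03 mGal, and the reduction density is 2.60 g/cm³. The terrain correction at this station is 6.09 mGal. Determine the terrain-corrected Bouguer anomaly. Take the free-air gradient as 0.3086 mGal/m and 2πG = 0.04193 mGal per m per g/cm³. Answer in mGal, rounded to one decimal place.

Drift-corrected reading = 978233.15 − (-0.387) = 978233.537 mGal
Free-air correction = 0.3086 × 2396.0 = 739.41 mGal
Free-air anomaly = 978233.537 − 978635.03 + (739.41) = 337.917 mGal
Bouguer slab correction = 0.04193 × 2.60 × 2396.0 = 261.21 mGal
Simple Bouguer anomaly = 337.917 − (261.21) = 76.707 mGal
Complete Bouguer anomaly = 76.707 + 6.09 = 82.797 mGal

82.8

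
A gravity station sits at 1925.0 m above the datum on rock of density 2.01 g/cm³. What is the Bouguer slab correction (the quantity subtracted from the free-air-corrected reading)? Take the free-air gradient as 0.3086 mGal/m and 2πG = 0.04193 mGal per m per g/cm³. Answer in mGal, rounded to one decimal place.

Bouguer slab correction = 0.04193 × 2.01 × 1925.0 = 162.2 mGal

162.2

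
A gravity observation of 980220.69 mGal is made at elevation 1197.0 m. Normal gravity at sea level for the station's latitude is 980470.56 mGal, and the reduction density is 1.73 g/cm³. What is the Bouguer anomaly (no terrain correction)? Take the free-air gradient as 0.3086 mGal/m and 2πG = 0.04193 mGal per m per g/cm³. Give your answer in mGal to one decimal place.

Free-air correction = 0.3086 × 1197.0 = 369.39 mGal
Free-air anomaly = 980220.69 − 980470.56 + (369.39) = 119.52 mGal
Bouguer slab correction = 0.04193 × 1.73 × 1197.0 = 86.83 mGal
Simple Bouguer anomaly = 119.52 − (86.83) = 32.69 mGal

32.7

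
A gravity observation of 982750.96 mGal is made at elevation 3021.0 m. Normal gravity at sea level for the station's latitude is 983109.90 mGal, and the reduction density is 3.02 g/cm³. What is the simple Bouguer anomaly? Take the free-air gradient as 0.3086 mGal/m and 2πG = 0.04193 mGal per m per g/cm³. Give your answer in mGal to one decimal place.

Free-air correction = 0.3086 × 3021.0 = 932.28 mGal
Free-air anomaly = 982750.96 − 983109.90 + (932.28) = 573.34 mGal
Bouguer slab correction = 0.04193 × 3.02 × 3021.0 = 382.55 mGal
Simple Bouguer anomaly = 573.34 − (382.55) = 190.79 mGal

190.8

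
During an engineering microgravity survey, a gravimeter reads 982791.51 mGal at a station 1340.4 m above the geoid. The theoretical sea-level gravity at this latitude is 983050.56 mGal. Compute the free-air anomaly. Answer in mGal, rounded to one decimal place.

154.6

Free-air correction = 0.3086 × 1340.4 = 413.65 mGal
Free-air anomaly = 982791.51 − 983050.56 + (413.65) = 154.60 mGal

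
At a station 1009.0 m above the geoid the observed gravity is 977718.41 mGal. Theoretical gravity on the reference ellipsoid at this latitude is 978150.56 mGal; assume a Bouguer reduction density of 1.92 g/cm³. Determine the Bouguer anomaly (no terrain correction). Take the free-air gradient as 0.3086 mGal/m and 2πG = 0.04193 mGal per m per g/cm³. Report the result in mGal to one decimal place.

Free-air correction = 0.3086 × 1009.0 = 311.38 mGal
Free-air anomaly = 977718.41 − 978150.56 + (311.38) = -120.77 mGal
Bouguer slab correction = 0.04193 × 1.92 × 1009.0 = 81.23 mGal
Simple Bouguer anomaly = -120.77 − (81.23) = -202.00 mGal

-202.0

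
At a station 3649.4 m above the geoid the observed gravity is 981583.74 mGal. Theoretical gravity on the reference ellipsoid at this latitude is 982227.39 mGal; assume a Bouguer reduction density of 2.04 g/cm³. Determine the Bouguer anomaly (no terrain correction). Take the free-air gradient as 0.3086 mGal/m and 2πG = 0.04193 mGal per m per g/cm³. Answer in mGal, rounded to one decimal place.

170.4

Free-air correction = 0.3086 × 3649.4 = 1126.20 mGal
Free-air anomaly = 981583.74 − 982227.39 + (1126.20) = 482.55 mGal
Bouguer slab correction = 0.04193 × 2.04 × 3649.4 = 312.16 mGal
Simple Bouguer anomaly = 482.55 − (312.16) = 170.39 mGal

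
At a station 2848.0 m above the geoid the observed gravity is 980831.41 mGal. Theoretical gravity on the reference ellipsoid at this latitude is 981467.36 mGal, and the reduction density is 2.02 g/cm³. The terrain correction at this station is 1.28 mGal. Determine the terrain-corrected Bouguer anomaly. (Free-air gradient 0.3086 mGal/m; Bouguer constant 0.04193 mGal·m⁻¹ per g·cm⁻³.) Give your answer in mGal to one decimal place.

3.0

Free-air correction = 0.3086 × 2848.0 = 878.89 mGal
Free-air anomaly = 980831.41 − 981467.36 + (878.89) = 242.94 mGal
Bouguer slab correction = 0.04193 × 2.02 × 2848.0 = 241.22 mGal
Simple Bouguer anomaly = 242.94 − (241.22) = 1.72 mGal
Complete Bouguer anomaly = 1.72 + 1.28 = 3.00 mGal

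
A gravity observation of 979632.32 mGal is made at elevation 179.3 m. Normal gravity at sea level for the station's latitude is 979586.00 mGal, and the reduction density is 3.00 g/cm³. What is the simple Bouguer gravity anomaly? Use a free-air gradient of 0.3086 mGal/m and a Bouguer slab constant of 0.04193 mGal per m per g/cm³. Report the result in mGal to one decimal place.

79.1

Free-air correction = 0.3086 × 179.3 = 55.33 mGal
Free-air anomaly = 979632.32 − 979586.00 + (55.33) = 101.65 mGal
Bouguer slab correction = 0.04193 × 3.00 × 179.3 = 22.55 mGal
Simple Bouguer anomaly = 101.65 − (22.55) = 79.10 mGal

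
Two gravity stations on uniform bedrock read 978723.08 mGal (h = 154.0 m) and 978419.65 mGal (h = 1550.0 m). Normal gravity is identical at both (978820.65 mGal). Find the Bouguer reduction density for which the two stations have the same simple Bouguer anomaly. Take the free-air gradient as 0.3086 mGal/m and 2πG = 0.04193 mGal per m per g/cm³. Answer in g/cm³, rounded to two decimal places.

Δg_obs = 978419.65 − 978723.08 = -303.43 mGal over Δh = 1550.0 − 154.0 = 1396.0 m
Equal Bouguer anomalies ⇒ Δg_obs + (0.3086 − 0.04193ρ)·Δh = 0
0.3086 − 0.04193ρ = −Δg_obs/Δh = 0.21736
ρ = (0.3086 − 0.21736) / 0.04193 = 2.18 g/cm³

2.18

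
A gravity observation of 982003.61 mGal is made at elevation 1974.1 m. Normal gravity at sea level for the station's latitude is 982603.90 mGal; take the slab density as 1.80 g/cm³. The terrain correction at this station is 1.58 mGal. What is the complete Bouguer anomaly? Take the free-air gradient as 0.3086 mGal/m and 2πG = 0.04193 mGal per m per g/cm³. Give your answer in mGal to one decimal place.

-138.5

Free-air correction = 0.3086 × 1974.1 = 609.21 mGal
Free-air anomaly = 982003.61 − 982603.90 + (609.21) = 8.92 mGal
Bouguer slab correction = 0.04193 × 1.80 × 1974.1 = 148.99 mGal
Simple Bouguer anomaly = 8.92 − (148.99) = -140.07 mGal
Complete Bouguer anomaly = -140.07 + 1.58 = -138.49 mGal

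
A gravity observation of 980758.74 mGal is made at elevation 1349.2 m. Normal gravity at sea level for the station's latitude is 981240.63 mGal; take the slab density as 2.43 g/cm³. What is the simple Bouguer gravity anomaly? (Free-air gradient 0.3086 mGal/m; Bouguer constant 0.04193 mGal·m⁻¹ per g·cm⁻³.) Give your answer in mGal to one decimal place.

Free-air correction = 0.3086 × 1349.2 = 416.36 mGal
Free-air anomaly = 980758.74 − 981240.63 + (416.36) = -65.53 mGal
Bouguer slab correction = 0.04193 × 2.43 × 1349.2 = 137.47 mGal
Simple Bouguer anomaly = -65.53 − (137.47) = -203.00 mGal

-203.0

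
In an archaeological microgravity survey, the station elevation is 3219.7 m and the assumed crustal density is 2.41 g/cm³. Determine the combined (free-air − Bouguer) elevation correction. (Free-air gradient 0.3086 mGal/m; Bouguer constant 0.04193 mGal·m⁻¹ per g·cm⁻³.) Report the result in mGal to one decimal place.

Combined gradient = 0.3086 − 0.04193 × 2.41 = 0.2075487 mGal/m
Combined elevation correction = 0.2075487 × 3219.7 = 668.2 mGal

668.2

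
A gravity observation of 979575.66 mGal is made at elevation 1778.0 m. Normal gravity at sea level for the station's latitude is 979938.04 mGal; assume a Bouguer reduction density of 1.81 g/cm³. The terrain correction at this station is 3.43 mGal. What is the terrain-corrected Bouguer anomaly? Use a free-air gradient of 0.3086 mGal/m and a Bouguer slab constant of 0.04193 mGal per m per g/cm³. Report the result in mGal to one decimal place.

Free-air correction = 0.3086 × 1778.0 = 548.69 mGal
Free-air anomaly = 979575.66 − 979938.04 + (548.69) = 186.31 mGal
Bouguer slab correction = 0.04193 × 1.81 × 1778.0 = 134.94 mGal
Simple Bouguer anomaly = 186.31 − (134.94) = 51.37 mGal
Complete Bouguer anomaly = 51.37 + 3.43 = 54.80 mGal

54.8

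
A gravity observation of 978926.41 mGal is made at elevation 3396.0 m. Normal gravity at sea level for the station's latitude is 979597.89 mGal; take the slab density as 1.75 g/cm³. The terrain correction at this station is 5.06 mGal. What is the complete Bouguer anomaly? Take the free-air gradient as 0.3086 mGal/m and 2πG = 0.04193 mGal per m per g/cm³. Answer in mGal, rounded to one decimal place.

Free-air correction = 0.3086 × 3396.0 = 1048.01 mGal
Free-air anomaly = 978926.41 − 979597.89 + (1048.01) = 376.53 mGal
Bouguer slab correction = 0.04193 × 1.75 × 3396.0 = 249.19 mGal
Simple Bouguer anomaly = 376.53 − (249.19) = 127.34 mGal
Complete Bouguer anomaly = 127.34 + 5.06 = 132.40 mGal

132.4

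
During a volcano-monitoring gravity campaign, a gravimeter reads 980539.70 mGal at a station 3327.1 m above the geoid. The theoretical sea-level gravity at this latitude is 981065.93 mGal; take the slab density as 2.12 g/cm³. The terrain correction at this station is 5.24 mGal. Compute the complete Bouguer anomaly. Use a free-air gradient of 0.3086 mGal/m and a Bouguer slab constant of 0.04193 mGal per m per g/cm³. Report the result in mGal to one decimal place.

210.0

Free-air correction = 0.3086 × 3327.1 = 1026.74 mGal
Free-air anomaly = 980539.70 − 981065.93 + (1026.74) = 500.51 mGal
Bouguer slab correction = 0.04193 × 2.12 × 3327.1 = 295.75 mGal
Simple Bouguer anomaly = 500.51 − (295.75) = 204.76 mGal
Complete Bouguer anomaly = 204.76 + 5.24 = 210.00 mGal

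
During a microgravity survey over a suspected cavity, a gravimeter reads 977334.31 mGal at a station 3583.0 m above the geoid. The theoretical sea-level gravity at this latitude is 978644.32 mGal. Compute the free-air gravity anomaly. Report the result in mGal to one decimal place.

Free-air correction = 0.3086 × 3583.0 = 1105.71 mGal
Free-air anomaly = 977334.31 − 978644.32 + (1105.71) = -204.30 mGal

-204.3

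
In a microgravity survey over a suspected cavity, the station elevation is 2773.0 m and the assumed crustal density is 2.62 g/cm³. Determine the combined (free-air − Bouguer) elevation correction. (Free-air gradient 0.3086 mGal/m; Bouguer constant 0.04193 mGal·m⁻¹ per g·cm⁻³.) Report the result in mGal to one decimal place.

Combined gradient = 0.3086 − 0.04193 × 2.62 = 0.1987434 mGal/m
Combined elevation correction = 0.1987434 × 2773.0 = 551.1 mGal

551.1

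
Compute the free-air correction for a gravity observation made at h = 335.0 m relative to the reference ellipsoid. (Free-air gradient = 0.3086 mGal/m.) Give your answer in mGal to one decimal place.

Free-air correction = 0.3086 × 335.0 = 103.4 mGal

103.4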